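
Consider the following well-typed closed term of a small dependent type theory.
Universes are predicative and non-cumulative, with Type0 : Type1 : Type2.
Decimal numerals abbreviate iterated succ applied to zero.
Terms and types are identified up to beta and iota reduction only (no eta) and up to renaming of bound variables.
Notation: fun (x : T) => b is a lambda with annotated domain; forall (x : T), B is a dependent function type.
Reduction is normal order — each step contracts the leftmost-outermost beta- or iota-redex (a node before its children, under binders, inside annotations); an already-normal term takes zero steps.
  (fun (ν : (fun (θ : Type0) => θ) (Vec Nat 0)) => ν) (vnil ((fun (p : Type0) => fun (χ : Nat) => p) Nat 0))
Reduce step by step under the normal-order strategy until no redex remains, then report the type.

normal-order reduction:
  (fun (ν : (fun (θ : Type0) => θ) (Vec Nat 0)) => ν) (vnil ((fun (p : Type0) => fun (χ : Nat) => p) Nat 0))
  ~> vnil ((fun (ν : Type0) => fun (θ : Nat) => ν) Nat 0)
  ~> vnil ((fun (ν : Nat) => Nat) 0)
  ~> vnil Nat
inferred type:
  Vec Nat 0


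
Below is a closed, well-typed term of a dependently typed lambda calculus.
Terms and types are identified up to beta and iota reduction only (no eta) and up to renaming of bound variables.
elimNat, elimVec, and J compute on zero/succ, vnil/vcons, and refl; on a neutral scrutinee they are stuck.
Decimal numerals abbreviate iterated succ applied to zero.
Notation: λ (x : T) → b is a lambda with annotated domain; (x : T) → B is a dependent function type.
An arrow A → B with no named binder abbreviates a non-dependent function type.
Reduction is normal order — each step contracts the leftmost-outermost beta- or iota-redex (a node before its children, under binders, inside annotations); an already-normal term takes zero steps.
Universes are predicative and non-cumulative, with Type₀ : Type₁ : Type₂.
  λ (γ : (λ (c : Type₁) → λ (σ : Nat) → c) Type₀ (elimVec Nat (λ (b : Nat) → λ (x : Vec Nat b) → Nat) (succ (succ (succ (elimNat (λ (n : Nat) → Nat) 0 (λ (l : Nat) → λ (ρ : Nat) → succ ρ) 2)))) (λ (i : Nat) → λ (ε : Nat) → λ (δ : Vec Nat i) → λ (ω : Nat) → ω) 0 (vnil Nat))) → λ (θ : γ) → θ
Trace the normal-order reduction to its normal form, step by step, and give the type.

reduction (normal order):
  λ (γ : (λ (c : Type₁) → λ (σ : Nat) → c) Type₀ (elimVec Nat (λ (b : Nat) → λ (x : Vec Nat b) → Nat) (succ (succ (succ (elimNat (λ (n : Nat) → Nat) 0 (λ (l : Nat) → λ (ρ : Nat) → succ ρ) 2)))) (λ (i : Nat) → λ (ε : Nat) → λ (δ : Vec Nat i) → λ (ω : Nat) → ω) 0 (vnil Nat))) → λ (θ : γ) → θ
  ~> λ (γ : (λ (c : Nat) → Type₀) (elimVec Nat (λ (σ : Nat) → λ (b : Vec Nat σ) → Nat) (succ (succ (succ (elimNat (λ (x : Nat) → Nat) 0 (λ (n : Nat) → λ (l : Nat) → succ l) 2)))) (λ (ρ : Nat) → λ (i : Nat) → λ (ε : Vec Nat ρ) → λ (δ : Nat) → δ) 0 (vnil Nat))) → λ (ω : γ) → ω
  ~> λ (γ : Type₀) → λ (c : γ) → c
inferred type:
  (γ : Type₀) → γ → γ


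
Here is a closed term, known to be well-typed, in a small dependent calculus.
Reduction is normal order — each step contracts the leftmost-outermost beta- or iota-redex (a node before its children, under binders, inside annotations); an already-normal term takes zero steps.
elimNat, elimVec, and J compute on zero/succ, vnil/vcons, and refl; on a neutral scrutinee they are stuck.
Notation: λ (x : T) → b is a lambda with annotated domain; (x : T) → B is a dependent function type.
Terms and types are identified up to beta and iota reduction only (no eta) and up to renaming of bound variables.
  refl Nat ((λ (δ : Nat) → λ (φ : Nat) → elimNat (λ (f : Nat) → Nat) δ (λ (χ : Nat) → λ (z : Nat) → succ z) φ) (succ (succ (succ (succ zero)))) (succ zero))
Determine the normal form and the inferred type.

resulting normal form:
  refl Nat (succ (succ (succ (succ (succ zero)))))
the term's type:
  Eq Nat (succ (succ (succ (succ (succ zero))))) (succ (succ (succ (succ (succ zero)))))


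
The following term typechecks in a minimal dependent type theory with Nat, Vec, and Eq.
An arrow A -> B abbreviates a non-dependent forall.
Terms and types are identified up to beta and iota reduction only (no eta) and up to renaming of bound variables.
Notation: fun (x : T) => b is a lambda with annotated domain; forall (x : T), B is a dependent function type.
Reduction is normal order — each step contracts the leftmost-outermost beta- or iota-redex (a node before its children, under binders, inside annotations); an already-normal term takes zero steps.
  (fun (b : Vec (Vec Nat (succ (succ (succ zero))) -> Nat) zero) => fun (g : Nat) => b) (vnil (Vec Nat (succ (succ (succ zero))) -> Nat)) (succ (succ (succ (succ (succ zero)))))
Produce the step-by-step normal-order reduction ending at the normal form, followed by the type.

normal-order reduction sequence:
  (fun (b : Vec (Vec Nat (succ (succ (succ zero))) -> Nat) zero) => fun (g : Nat) => b) (vnil (Vec Nat (succ (succ (succ zero))) -> Nat)) (succ (succ (succ (succ (succ zero)))))
  ~> (fun (b : Nat) => vnil (Vec Nat (succ (succ (succ zero))) -> Nat)) (succ (succ (succ (succ (succ zero)))))
  ~> vnil (Vec Nat (succ (succ (succ zero))) -> Nat)
inferred type:
  Vec (Vec Nat (succ (succ (succ zero))) -> Nat) zero


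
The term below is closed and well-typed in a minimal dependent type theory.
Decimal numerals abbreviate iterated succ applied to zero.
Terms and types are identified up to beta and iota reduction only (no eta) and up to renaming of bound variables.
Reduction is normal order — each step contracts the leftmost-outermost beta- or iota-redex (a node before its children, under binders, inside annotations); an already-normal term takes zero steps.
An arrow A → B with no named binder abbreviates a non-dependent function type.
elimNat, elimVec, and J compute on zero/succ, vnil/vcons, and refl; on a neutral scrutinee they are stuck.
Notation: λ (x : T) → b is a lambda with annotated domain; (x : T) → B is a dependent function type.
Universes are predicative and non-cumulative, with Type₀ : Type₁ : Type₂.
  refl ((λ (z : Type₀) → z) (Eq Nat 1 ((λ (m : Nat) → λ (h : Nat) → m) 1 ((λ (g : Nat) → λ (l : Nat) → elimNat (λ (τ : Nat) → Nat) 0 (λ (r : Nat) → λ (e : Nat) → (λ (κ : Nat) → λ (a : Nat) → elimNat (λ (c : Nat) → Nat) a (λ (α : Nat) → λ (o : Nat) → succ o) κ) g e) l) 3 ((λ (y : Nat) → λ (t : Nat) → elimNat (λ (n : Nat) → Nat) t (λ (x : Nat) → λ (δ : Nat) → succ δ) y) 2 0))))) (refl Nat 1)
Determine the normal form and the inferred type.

normal form:
  refl (Eq Nat 1 1) (refl Nat 1)
the term's type:
  Eq (Eq Nat 1 1) (refl Nat 1) (refl Nat 1)
observation: the first redex contracted is a beta-redex; the normal form is reached in 3 normal-order steps.


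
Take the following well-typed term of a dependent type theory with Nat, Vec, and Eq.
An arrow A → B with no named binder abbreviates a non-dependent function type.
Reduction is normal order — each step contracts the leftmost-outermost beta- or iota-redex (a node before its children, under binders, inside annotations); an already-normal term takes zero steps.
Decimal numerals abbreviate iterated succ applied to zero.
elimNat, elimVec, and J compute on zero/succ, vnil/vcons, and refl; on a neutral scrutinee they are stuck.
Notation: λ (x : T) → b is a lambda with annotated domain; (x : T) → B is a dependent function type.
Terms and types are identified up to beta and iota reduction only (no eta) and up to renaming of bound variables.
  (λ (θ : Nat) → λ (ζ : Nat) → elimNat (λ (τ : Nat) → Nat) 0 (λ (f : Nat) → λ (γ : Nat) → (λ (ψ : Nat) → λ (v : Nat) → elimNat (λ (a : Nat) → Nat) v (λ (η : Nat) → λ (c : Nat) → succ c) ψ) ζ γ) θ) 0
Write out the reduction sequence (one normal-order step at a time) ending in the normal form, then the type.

normal-order reduction:
  (λ (θ : Nat) → λ (ζ : Nat) → elimNat (λ (τ : Nat) → Nat) 0 (λ (f : Nat) → λ (γ : Nat) → (λ (ψ : Nat) → λ (v : Nat) → elimNat (λ (a : Nat) → Nat) v (λ (η : Nat) → λ (c : Nat) → succ c) ψ) ζ γ) θ) 0
  ~> λ (θ : Nat) → elimNat (λ (ζ : Nat) → Nat) 0 (λ (τ : Nat) → λ (f : Nat) → (λ (γ : Nat) → λ (ψ : Nat) → elimNat (λ (v : Nat) → Nat) ψ (λ (a : Nat) → λ (η : Nat) → succ η) γ) θ f) 0
  ~> λ (θ : Nat) → 0
type:
  Nat → Nat


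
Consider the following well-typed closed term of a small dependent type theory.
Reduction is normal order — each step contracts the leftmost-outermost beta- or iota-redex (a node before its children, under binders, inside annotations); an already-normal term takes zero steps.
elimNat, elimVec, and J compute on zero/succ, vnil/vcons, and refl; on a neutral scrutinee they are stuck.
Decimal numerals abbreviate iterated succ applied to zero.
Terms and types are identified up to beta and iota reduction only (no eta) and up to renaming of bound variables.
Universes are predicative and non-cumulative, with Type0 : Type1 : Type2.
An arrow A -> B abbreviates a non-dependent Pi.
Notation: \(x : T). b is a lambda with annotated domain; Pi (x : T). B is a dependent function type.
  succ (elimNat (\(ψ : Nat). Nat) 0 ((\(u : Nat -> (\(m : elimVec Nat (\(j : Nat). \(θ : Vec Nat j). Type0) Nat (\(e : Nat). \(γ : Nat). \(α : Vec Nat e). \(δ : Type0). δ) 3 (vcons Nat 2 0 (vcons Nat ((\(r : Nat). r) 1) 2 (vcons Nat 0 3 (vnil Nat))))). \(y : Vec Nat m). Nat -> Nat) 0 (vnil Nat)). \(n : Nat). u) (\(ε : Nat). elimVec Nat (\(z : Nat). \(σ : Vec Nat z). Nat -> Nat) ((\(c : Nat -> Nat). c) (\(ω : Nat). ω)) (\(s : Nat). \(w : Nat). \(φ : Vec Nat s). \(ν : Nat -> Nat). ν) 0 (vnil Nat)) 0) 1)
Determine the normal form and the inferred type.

normal form:
  1
type:
  Nat
observation: the first redex contracted is an elimNat iota-redex; the normal form is reached in 8 normal-order steps.


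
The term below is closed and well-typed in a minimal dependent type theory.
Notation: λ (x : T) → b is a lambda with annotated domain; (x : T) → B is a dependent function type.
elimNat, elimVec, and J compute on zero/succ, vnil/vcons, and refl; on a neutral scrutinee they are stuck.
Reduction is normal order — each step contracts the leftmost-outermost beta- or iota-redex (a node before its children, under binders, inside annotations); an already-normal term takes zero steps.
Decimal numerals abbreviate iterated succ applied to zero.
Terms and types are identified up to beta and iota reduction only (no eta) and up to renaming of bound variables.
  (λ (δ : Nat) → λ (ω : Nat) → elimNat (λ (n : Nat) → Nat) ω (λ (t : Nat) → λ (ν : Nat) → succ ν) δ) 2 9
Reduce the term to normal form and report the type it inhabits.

reduced normal form:
  11
the term's type:
  Nat


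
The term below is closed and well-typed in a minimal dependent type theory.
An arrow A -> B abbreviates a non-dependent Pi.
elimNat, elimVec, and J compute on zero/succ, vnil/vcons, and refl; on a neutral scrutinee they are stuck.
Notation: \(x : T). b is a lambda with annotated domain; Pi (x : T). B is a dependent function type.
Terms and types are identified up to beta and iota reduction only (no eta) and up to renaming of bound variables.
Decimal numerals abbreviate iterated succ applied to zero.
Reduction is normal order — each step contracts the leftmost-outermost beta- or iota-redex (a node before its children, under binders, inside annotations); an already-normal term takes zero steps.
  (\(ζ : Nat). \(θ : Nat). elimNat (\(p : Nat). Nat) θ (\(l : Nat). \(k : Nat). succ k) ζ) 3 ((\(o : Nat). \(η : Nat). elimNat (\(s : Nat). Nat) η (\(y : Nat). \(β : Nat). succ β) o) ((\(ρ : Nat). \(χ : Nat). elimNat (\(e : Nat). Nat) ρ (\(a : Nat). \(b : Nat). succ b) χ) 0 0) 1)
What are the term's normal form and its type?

resulting normal form:
  4
inferred type:
  Nat


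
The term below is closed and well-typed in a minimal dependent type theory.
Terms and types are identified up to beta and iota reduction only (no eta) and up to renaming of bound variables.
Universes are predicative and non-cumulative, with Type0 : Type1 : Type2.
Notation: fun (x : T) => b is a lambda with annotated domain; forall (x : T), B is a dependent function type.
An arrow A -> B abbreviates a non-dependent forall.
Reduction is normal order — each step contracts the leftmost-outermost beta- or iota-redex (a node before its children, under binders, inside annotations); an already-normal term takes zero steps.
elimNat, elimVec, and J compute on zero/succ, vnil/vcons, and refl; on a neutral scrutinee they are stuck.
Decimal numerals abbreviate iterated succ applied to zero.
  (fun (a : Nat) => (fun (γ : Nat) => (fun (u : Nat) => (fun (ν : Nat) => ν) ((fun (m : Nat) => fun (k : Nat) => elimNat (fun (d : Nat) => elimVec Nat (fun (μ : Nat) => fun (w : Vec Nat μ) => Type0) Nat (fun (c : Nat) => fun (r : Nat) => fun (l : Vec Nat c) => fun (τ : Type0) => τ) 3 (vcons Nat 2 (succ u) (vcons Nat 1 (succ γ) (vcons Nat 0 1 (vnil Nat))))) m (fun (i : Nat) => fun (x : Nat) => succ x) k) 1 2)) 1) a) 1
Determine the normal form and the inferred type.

resulting normal form:
  3
inferred type:
  Nat
observation: 13 normal-order steps separate the term from its normal form.


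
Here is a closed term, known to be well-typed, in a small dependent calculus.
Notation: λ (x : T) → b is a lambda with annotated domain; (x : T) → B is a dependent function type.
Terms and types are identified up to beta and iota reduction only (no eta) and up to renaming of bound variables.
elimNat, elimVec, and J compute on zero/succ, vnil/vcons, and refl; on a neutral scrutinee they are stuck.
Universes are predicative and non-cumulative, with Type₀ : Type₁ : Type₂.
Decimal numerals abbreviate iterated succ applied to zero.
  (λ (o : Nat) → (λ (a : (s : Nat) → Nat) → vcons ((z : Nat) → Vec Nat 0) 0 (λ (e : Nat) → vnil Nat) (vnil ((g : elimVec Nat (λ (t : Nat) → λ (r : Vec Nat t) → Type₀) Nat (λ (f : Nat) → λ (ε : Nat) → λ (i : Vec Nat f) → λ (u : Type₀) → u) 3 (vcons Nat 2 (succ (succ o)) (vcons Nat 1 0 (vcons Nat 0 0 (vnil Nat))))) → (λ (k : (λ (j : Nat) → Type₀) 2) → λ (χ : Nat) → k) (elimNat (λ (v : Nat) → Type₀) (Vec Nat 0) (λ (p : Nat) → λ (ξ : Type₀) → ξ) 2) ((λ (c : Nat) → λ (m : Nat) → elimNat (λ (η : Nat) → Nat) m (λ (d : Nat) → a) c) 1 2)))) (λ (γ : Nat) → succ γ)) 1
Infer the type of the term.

inferred type:
  Vec ((o : Nat) → Vec Nat 0) 1


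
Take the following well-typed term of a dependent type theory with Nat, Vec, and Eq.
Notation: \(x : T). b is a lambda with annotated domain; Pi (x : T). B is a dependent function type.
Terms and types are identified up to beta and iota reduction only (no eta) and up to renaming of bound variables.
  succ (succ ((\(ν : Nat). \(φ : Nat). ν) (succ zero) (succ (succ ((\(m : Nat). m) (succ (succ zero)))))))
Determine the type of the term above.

inferred type:
  Nat


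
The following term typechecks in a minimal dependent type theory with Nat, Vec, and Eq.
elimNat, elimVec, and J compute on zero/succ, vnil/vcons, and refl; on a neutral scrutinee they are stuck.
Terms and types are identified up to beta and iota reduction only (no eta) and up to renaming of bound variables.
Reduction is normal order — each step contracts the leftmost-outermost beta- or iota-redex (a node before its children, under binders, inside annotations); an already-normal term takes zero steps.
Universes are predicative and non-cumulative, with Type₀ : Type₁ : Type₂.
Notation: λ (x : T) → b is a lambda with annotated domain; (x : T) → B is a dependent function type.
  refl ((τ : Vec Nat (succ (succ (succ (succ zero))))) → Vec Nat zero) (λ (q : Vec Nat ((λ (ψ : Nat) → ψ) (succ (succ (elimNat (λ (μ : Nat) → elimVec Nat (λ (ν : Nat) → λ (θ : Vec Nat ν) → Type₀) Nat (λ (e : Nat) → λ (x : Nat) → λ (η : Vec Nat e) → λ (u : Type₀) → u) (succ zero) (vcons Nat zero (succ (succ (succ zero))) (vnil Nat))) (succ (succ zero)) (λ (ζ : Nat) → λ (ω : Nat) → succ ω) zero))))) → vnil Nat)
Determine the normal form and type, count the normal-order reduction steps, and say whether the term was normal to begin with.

resulting normal form:
  refl ((τ : Vec Nat (succ (succ (succ (succ zero))))) → Vec Nat zero) (λ (q : Vec Nat (succ (succ (succ (succ zero))))) → vnil Nat)
type:
  Eq ((τ : Vec Nat (succ (succ (succ (succ zero))))) → Vec Nat zero) (λ (q : Vec Nat (succ (succ (succ (succ zero))))) → vnil Nat) (λ (ψ : Vec Nat (succ (succ (succ (succ zero))))) → vnil Nat)
normal-order step count: 2
started in normal form: no
first redex: a beta-redex


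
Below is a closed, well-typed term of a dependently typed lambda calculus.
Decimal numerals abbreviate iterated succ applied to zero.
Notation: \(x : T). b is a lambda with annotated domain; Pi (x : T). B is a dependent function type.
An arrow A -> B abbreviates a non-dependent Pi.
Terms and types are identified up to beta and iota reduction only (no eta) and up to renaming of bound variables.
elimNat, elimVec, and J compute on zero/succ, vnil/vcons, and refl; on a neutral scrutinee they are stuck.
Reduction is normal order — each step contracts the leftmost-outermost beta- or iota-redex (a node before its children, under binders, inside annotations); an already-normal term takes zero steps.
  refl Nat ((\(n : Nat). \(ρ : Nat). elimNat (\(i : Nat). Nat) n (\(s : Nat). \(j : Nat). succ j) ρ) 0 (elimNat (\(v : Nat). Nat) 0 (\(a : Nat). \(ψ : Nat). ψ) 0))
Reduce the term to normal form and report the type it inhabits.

resulting normal form:
  refl Nat 0
the term's type:
  Eq Nat 0 0


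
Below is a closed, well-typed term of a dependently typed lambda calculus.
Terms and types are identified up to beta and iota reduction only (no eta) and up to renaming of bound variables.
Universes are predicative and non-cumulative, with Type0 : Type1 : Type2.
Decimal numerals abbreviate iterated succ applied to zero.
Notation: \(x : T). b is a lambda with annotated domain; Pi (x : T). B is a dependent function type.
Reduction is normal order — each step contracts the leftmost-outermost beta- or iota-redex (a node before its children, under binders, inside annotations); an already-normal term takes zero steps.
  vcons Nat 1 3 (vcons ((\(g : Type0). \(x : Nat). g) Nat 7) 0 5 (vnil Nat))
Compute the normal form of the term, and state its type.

resulting normal form:
  vcons Nat 1 3 (vcons Nat 0 5 (vnil Nat))
type:
  Vec Nat 2
observation: 2 normal-order steps normalize the term, beginning with a beta-redex.


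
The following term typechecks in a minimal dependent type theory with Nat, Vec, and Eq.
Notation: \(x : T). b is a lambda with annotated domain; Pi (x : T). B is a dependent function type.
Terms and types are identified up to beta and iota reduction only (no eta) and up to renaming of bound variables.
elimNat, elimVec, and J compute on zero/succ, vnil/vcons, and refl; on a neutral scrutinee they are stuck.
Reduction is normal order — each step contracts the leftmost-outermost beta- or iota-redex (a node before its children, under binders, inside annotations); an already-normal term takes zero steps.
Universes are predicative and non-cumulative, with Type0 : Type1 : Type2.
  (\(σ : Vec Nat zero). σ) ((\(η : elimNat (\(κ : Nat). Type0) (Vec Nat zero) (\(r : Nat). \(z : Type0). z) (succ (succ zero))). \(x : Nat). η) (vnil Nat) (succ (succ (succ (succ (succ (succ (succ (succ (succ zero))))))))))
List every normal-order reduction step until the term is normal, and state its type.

normal-order reduction sequence:
  (\(σ : Vec Nat zero). σ) ((\(η : elimNat (\(κ : Nat). Type0) (Vec Nat zero) (\(r : Nat). \(z : Type0). z) (succ (succ zero))). \(x : Nat). η) (vnil Nat) (succ (succ (succ (succ (succ (succ (succ (succ (succ zero))))))))))
  ~> (\(σ : elimNat (\(η : Nat). Type0) (Vec Nat zero) (\(κ : Nat). \(r : Type0). r) (succ (succ zero))). \(z : Nat). σ) (vnil Nat) (succ (succ (succ (succ (succ (succ (succ (succ (succ zero)))))))))
  ~> (\(σ : Nat). vnil Nat) (succ (succ (succ (succ (succ (succ (succ (succ (succ zero)))))))))
  ~> vnil Nat
inferred type:
  Vec Nat zero


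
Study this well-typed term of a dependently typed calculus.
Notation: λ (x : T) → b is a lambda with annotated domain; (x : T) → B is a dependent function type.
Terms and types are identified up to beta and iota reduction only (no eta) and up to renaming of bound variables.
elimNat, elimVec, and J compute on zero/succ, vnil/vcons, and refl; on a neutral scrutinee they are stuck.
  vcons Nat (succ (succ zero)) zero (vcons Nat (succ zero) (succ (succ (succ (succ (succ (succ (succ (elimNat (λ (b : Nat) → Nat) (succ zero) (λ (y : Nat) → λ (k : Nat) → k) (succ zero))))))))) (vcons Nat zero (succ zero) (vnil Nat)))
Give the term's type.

the term's type:
  Vec Nat (succ (succ (succ zero)))


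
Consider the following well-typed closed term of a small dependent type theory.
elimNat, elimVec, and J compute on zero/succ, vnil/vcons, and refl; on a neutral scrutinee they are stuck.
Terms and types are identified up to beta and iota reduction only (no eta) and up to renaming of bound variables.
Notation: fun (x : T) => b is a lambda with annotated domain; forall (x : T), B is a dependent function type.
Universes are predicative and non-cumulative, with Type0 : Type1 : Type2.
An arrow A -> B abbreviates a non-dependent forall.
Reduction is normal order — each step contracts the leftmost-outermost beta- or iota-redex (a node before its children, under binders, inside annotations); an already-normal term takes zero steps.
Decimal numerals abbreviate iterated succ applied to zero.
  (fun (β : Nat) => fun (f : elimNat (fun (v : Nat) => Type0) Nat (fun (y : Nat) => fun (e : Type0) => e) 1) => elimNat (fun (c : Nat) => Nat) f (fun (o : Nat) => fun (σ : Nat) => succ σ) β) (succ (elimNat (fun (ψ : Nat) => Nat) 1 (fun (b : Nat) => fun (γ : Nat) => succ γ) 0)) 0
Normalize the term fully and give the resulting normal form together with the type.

resulting normal form:
  2
inferred type:
  Nat
observation: reduction starts at a beta-redex, and 10 normal-order steps reach the normal form.


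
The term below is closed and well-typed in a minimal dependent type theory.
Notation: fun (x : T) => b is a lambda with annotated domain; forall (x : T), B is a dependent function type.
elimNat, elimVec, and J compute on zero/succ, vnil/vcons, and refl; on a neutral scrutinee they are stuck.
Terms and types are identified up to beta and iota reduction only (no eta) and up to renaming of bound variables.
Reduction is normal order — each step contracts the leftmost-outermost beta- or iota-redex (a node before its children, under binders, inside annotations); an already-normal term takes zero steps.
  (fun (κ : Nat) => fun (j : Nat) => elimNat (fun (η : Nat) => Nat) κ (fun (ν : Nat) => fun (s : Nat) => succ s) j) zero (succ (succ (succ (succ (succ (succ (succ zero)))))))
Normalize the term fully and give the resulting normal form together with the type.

reduced normal form:
  succ (succ (succ (succ (succ (succ (succ zero))))))
the term's type:
  Nat
observation: 24 normal-order steps separate the term from its normal form.


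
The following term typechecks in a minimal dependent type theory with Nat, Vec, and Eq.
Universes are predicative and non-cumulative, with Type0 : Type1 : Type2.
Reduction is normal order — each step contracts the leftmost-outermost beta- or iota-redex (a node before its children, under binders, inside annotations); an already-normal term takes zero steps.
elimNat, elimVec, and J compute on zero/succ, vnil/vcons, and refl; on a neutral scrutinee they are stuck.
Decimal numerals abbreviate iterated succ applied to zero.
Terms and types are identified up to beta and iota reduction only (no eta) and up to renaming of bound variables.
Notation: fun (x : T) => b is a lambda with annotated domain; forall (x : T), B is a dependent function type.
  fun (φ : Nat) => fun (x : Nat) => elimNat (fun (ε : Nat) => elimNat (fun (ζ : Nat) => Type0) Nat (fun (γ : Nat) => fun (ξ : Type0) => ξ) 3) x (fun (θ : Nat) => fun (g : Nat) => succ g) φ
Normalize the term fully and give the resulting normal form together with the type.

resulting normal form:
  fun (φ : Nat) => fun (x : Nat) => elimNat (fun (ε : Nat) => Nat) x (fun (ζ : Nat) => fun (γ : Nat) => succ γ) φ
inferred type:
  forall (φ : Nat), forall (x : Nat), Nat
observation: reduction starts at an elimNat iota-redex, and 10 normal-order steps reach the normal form.


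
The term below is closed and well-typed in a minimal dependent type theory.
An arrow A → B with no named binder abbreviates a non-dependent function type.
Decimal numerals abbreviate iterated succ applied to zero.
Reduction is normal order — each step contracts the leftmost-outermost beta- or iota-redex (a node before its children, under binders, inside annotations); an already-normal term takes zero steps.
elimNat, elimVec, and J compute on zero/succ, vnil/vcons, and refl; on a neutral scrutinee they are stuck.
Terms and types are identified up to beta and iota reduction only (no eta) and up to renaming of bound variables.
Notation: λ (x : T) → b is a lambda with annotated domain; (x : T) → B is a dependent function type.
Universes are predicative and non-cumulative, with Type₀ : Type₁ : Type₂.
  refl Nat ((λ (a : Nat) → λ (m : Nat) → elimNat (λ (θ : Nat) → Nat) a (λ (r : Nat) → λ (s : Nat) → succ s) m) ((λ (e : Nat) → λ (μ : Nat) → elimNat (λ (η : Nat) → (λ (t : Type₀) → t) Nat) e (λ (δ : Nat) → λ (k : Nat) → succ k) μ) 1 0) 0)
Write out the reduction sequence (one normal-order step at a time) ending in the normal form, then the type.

reduction (normal order):
  refl Nat ((λ (a : Nat) → λ (m : Nat) → elimNat (λ (θ : Nat) → Nat) a (λ (r : Nat) → λ (s : Nat) → succ s) m) ((λ (e : Nat) → λ (μ : Nat) → elimNat (λ (η : Nat) → (λ (t : Type₀) → t) Nat) e (λ (δ : Nat) → λ (k : Nat) → succ k) μ) 1 0) 0)
  ~> refl Nat ((λ (a : Nat) → elimNat (λ (m : Nat) → Nat) ((λ (θ : Nat) → λ (r : Nat) → elimNat (λ (s : Nat) → (λ (e : Type₀) → e) Nat) θ (λ (μ : Nat) → λ (η : Nat) → succ η) r) 1 0) (λ (t : Nat) → λ (δ : Nat) → succ δ) a) 0)
  ~> refl Nat (elimNat (λ (a : Nat) → Nat) ((λ (m : Nat) → λ (θ : Nat) → elimNat (λ (r : Nat) → (λ (s : Type₀) → s) Nat) m (λ (e : Nat) → λ (μ : Nat) → succ μ) θ) 1 0) (λ (η : Nat) → λ (t : Nat) → succ t) 0)
  ~> refl Nat ((λ (a : Nat) → λ (m : Nat) → elimNat (λ (θ : Nat) → (λ (r : Type₀) → r) Nat) a (λ (s : Nat) → λ (e : Nat) → succ e) m) 1 0)
  ~> refl Nat ((λ (a : Nat) → elimNat (λ (m : Nat) → (λ (θ : Type₀) → θ) Nat) 1 (λ (r : Nat) → λ (s : Nat) → succ s) a) 0)
  ~> refl Nat (elimNat (λ (a : Nat) → (λ (m : Type₀) → m) Nat) 1 (λ (θ : Nat) → λ (r : Nat) → succ r) 0)
  ~> refl Nat 1
inferred type:
  Eq Nat 1 1


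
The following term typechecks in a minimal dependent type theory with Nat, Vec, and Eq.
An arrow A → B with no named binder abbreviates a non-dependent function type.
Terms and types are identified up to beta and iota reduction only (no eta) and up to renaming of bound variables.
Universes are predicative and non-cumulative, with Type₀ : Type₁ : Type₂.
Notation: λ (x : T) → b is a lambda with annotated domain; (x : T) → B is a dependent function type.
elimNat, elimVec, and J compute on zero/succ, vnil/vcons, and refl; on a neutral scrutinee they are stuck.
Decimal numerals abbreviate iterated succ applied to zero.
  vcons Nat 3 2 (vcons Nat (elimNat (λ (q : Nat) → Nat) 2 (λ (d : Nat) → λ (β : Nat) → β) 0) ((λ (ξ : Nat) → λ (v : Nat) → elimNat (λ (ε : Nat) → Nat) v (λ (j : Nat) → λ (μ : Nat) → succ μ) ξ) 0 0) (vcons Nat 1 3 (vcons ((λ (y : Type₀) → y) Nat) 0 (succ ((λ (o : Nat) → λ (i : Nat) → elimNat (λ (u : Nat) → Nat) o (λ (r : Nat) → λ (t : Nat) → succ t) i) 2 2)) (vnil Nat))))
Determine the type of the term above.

inferred type:
  Vec Nat 4


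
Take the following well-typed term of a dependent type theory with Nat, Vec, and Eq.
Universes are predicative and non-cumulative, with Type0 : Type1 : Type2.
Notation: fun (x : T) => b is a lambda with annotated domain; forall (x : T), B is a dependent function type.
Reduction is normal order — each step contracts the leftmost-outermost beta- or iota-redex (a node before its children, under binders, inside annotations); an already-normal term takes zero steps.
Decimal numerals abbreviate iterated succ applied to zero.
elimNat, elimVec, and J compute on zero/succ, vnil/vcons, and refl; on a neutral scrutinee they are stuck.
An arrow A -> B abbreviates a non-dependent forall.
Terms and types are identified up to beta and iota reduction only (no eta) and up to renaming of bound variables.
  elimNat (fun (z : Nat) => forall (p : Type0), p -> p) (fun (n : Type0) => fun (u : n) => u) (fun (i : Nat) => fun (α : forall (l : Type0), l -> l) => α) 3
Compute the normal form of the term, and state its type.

resulting normal form:
  fun (z : Type0) => fun (p : z) => p
type:
  forall (z : Type0), z -> z
observation: the term reaches its normal form after 10 normal-order steps.


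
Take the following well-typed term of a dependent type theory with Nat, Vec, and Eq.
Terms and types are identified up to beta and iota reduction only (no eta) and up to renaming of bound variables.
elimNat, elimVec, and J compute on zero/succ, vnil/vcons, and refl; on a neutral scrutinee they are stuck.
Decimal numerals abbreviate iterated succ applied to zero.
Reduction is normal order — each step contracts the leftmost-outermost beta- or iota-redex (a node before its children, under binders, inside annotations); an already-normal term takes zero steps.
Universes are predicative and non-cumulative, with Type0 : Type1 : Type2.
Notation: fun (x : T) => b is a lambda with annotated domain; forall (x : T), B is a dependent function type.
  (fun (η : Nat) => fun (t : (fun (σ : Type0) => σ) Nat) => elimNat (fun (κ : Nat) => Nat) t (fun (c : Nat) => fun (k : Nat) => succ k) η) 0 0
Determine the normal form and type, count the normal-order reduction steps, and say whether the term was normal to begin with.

reduced normal form:
  0
the term's type:
  Nat
steps to reach normal form (normal order): 3
started in normal form: no
first redex: a beta-redex


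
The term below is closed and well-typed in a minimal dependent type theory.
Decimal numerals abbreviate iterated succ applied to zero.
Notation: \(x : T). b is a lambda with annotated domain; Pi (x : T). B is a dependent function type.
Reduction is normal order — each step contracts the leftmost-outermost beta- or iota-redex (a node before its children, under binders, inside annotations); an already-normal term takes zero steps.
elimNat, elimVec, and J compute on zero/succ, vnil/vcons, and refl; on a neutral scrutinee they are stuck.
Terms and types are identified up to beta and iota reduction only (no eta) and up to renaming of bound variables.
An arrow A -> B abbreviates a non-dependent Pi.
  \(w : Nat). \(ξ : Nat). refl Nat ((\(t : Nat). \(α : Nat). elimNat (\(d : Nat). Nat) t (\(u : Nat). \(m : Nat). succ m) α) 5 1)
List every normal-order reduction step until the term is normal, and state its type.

reduction (normal order):
  \(w : Nat). \(ξ : Nat). refl Nat ((\(t : Nat). \(α : Nat). elimNat (\(d : Nat). Nat) t (\(u : Nat). \(m : Nat). succ m) α) 5 1)
  ~> \(w : Nat). \(ξ : Nat). refl Nat ((\(t : Nat). elimNat (\(α : Nat). Nat) 5 (\(d : Nat). \(u : Nat). succ u) t) 1)
  ~> \(w : Nat). \(ξ : Nat). refl Nat (elimNat (\(t : Nat). Nat) 5 (\(α : Nat). \(d : Nat). succ d) 1)
  ~> \(w : Nat). \(ξ : Nat). refl Nat ((\(t : Nat). \(α : Nat). succ α) 0 (elimNat (\(d : Nat). Nat) 5 (\(u : Nat). \(m : Nat). succ m) 0))
  ~> \(w : Nat). \(ξ : Nat). refl Nat ((\(t : Nat). succ t) (elimNat (\(α : Nat). Nat) 5 (\(d : Nat). \(u : Nat). succ u) 0))
  ~> \(w : Nat). \(ξ : Nat). refl Nat (succ (elimNat (\(t : Nat). Nat) 5 (\(α : Nat). \(d : Nat). succ d) 0))
  ~> \(w : Nat). \(ξ : Nat). refl Nat 6
inferred type:
  Nat -> Nat -> Eq Nat 6 6


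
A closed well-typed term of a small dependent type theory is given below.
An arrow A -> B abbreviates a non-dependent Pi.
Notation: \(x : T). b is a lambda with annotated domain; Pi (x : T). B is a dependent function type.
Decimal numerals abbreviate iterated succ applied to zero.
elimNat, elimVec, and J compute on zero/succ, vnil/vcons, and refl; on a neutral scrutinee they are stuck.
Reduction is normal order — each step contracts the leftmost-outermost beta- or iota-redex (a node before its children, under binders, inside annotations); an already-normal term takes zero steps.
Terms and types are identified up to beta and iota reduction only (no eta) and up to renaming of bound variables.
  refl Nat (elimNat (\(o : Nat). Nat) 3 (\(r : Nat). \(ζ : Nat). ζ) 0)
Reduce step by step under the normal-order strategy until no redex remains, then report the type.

normal-order reduction sequence:
  refl Nat (elimNat (\(o : Nat). Nat) 3 (\(r : Nat). \(ζ : Nat). ζ) 0)
  ~> refl Nat 3
type:
  Eq Nat 3 3


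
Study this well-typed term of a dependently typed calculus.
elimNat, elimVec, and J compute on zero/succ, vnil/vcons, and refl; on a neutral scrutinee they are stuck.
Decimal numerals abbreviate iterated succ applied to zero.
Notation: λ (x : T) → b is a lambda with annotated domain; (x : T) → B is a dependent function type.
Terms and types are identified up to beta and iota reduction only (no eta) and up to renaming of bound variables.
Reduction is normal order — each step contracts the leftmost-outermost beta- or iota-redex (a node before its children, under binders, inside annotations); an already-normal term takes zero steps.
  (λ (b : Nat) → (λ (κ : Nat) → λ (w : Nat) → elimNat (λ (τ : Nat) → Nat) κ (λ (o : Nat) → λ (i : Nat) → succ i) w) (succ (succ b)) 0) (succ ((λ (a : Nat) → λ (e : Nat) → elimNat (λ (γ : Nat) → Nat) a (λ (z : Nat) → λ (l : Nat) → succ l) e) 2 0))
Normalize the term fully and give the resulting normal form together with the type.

resulting normal form:
  5
inferred type:
  Nat


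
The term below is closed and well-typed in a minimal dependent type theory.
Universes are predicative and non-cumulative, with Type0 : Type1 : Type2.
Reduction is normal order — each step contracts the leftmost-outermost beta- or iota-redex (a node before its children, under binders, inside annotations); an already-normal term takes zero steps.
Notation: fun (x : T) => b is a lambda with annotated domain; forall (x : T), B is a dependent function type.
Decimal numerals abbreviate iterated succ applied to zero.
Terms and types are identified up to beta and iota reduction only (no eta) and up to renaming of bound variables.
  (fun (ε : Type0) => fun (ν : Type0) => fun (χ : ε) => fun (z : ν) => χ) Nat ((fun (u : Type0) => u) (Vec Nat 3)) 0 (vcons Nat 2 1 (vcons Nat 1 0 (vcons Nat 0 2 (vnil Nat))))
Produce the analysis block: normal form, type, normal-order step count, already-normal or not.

resulting normal form:
  0
inferred type:
  Nat
steps to reach normal form (normal order): 4
already normal: no
first contracted redex: a beta-redex


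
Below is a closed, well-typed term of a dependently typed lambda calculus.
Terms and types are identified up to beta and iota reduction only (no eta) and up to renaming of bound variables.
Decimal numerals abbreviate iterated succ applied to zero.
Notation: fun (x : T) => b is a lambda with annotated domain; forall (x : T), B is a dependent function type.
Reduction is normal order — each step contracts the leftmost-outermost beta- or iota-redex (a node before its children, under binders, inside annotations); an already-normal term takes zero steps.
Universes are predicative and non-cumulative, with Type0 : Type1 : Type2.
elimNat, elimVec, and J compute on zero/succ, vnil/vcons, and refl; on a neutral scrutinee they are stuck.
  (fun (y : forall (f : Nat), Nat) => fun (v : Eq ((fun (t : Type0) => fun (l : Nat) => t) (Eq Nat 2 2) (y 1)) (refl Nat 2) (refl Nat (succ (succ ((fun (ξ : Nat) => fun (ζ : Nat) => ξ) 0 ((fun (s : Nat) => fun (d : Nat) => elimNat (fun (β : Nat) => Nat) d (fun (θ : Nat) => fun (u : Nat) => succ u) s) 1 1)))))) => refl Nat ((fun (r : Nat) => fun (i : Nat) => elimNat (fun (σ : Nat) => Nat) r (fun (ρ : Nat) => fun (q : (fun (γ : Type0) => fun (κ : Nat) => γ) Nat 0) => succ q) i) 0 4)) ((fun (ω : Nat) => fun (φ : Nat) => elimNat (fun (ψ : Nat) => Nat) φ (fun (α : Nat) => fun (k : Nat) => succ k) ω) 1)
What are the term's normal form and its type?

resulting normal form:
  fun (y : Eq (Eq Nat 2 2) (refl Nat 2) (refl Nat 2)) => refl Nat 4
the term's type:
  forall (y : Eq (Eq Nat 2 2) (refl Nat 2) (refl Nat 2)), Eq Nat 4 4
observation: reduction starts at a beta-redex, and 20 normal-order steps reach the normal form.


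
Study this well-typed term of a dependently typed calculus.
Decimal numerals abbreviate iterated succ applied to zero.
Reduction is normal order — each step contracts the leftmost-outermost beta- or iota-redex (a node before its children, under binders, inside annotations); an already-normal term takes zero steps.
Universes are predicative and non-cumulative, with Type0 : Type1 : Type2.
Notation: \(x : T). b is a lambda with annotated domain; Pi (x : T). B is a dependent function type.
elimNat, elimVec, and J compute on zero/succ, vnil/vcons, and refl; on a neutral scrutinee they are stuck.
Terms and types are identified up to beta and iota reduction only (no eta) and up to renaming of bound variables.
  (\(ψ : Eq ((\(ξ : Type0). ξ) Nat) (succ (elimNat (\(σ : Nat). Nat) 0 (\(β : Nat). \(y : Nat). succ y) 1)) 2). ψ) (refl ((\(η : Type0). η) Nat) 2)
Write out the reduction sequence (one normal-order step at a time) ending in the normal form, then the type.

normal-order reduction:
  (\(ψ : Eq ((\(ξ : Type0). ξ) Nat) (succ (elimNat (\(σ : Nat). Nat) 0 (\(β : Nat). \(y : Nat). succ y) 1)) 2). ψ) (refl ((\(η : Type0). η) Nat) 2)
  ~> refl ((\(ψ : Type0). ψ) Nat) 2
  ~> refl Nat 2
type:
  Eq Nat 2 2


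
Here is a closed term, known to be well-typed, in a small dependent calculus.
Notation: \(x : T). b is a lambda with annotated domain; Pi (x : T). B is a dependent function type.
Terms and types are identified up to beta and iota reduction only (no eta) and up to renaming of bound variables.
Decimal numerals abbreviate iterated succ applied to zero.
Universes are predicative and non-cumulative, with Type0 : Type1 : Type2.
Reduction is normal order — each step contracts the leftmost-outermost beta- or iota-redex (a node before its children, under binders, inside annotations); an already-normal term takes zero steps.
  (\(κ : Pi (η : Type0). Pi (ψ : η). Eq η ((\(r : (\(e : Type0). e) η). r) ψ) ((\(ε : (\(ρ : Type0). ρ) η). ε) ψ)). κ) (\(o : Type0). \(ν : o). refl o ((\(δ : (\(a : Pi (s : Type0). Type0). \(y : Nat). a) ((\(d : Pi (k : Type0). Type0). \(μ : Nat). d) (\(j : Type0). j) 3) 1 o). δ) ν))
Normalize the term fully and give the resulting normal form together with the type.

normal form:
  \(κ : Type0). \(η : κ). refl κ η
the term's type:
  Pi (κ : Type0). Pi (η : κ). Eq κ η η


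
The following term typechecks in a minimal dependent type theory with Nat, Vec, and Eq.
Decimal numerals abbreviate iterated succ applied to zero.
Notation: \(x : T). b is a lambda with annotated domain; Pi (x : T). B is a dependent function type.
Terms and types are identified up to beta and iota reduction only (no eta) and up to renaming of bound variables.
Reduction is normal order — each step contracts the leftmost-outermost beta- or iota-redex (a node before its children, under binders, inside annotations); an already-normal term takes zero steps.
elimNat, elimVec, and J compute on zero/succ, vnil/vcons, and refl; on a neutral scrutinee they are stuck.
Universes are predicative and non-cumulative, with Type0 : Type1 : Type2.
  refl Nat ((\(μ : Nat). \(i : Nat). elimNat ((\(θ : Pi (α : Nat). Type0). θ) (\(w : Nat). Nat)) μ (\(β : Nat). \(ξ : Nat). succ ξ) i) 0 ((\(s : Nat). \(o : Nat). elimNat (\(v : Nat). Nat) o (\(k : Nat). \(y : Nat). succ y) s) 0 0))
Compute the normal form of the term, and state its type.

normal form:
  refl Nat 0
the term's type:
  Eq Nat 0 0
observation: the term reaches its normal form after 7 normal-order steps.
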